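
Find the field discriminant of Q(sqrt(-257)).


For K = Q(sqrt(d)) with d squarefree: disc(K) = d if d = 1 mod 4, and disc(K) = 4d if d = 2 or 3 mod 4.
Here d = -257, and d mod 4 = 3.
d = 3 mod 4, not 1 (O_K = Z[sqrt(d)]), so disc(K) = 4d = 4 * (-257) = -1028

-1028


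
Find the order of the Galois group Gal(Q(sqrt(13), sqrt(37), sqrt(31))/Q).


The 3 square roots of distinct primes are multiplicatively independent over Q,
so [K:Q] = 2^3 and Gal(K/Q) is isomorphic to (Z/2Z)^3.
|Gal| = 2^3 = 8

8


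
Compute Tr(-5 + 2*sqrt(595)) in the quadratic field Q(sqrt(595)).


Tr(a + b*sqrt(d)) = (a + b*sqrt(d)) + (a - b*sqrt(d)) = 2a
= 2 * (-5)
= -10

-10


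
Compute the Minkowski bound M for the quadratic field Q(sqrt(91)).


d = 91, d mod 4 = 3, so disc(K) = 4d = 364; |disc(K)| = 364
Real quadratic field, so n = 2, s = r2 = 0, r1 = 2
M = (n!/n^n) * (4/pi)^s * sqrt(|disc(K)|) = (2!/2^2) * (4/pi)^0 * sqrt(364)
= 0.5 * 1.000000 * 19.078784
= 9.5394

9.5394


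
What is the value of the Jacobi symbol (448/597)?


Compute (448/597) via quadratic reciprocity:
  pull out 2: (2/597) = -1  (since 597 mod 8 = 5)
  pull out 2: (2/597) = -1  (since 597 mod 8 = 5)
  pull out 2: (2/597) = -1  (since 597 mod 8 = 5)
  pull out 2: (2/597) = -1  (since 597 mod 8 = 5)
  pull out 2: (2/597) = -1  (since 597 mod 8 = 5)
  pull out 2: (2/597) = -1  (since 597 mod 8 = 5)
  reciprocity: (7/597) -> +(597/7)
  reduce: (2/7)
  pull out 2: (2/7) = +1  (since 7 mod 8 = 7)
  (1/7) = 1
Product of signs = 1

1


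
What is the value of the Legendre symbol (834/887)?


p = 887 is prime, so compute (834/887) with the reciprocity algorithm (Jacobi-symbol steps: pull out 2s via (2/n), flip via reciprocity, reduce):
  pull out 2: (2/887) = +1  (since 887 mod 8 = 7)
  reciprocity: (417/887) -> +(887/417)
  reduce: (53/417)
  reciprocity: (53/417) -> +(417/53)
  reduce: (46/53)
  pull out 2: (2/53) = -1  (since 53 mod 8 = 5)
  reciprocity: (23/53) -> +(53/23)
  reduce: (7/23)
  reciprocity: (7/23) -> -(23/7)
  reduce: (2/7)
  pull out 2: (2/7) = +1  (since 7 mod 8 = 7)
  (1/7) = 1
Product of signs = 1
(834/887) = 1

1


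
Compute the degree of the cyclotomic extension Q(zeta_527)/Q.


The degree equals Euler's totient phi(527).
527 = 17 * 31
phi(527) = 480

480


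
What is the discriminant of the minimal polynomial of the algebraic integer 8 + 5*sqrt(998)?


The element 8 + 5*sqrt(998) has minimal polynomial:
x^2 - 16*x - 24886
Discriminant = (-16)^2 - 4*(-24886)
= 256 + 99544
= 99800

99800


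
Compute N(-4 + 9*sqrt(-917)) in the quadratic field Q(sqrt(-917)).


N(a + b*sqrt(d)) = a^2 - d*b^2
= (-4)^2 - (-917)*(9)^2
= 16 + 74277
= 74293

74293


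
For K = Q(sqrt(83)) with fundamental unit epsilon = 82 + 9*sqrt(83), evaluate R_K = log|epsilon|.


epsilon = 82 + 9*sqrt(83)
= 163.9939
R = ln(163.9939)
= 5.0998

5.0998


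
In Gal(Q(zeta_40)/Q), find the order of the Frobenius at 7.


The Frobenius at p in Gal(Q(zeta_n)/Q) = (Z/nZ)* is the class of p, so its order is ord_40(7), the smallest k >= 1 with 7^k = 1 mod 40.
n = 40 = 2^3 * 5, phi(40) = 16; the order divides phi(n).
Divisors of 16: 1, 2, 4, 8, 16
Repeated squaring mod 40: 7^1 = 7, 7^2 = 9, 7^4 = 1, 7^8 = 1, 7^16 = 1
Test divisors in increasing order:
  k=1: 7^1 = 7 mod 40
  k=2: 7^2 = 9 mod 40
  k=4: 7^4 = 1 mod 40  <- first divisor giving 1
Order = 4

4


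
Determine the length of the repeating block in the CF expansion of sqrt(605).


Run the CF algorithm for sqrt(605).
a_0 = floor(sqrt(605)) = 24; set m_0=0, q_0=1.
Recurrence: m' = q*a - m,  q' = (d - m'^2)/q,  a' = floor((a_0 + m')/q').
  step 1: m=24, q=29, a=1
  step 2: m=5, q=20, a=1
  step 3: m=15, q=19, a=2
  step 4: m=23, q=4, a=11
  step 5: m=21, q=41, a=1
  step 6: m=20, q=5, a=8
  step 7: m=20, q=41, a=1
  step 8: m=21, q=4, a=11
  step 9: m=23, q=19, a=2
  step 10: m=15, q=20, a=1
  step 11: m=5, q=29, a=1
  step 12: m=24, q=1, a=48
a_12 = 2*a_0 = 48, so the period closes here.
sqrt(605) = [24; 1, 1, 2, 11, 1, 8, 1, 11, 2, 1, 1, 48]
Period length = 12

12


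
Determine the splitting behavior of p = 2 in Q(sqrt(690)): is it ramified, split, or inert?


K = Q(sqrt(690)). Since d mod 4 = 2, disc(K) = 2760.
Check p | disc: 2760 mod 2 = 0.
p divides disc, so p ramifies: (p) = P^2 with e=2, f=1, g=1.
Therefore p is ramified.

ramified


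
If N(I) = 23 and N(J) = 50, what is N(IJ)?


N(IJ) = N(I) * N(J)
= 23 * 50
= 1150

1150


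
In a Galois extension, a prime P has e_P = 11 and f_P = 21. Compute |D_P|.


|D_P| = e * f
= 11 * 21
= 231

231


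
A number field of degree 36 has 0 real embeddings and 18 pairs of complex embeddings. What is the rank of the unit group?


By Dirichlet's unit theorem:
rank = r1 + r2 - 1
= 0 + 18 - 1
= 17

17


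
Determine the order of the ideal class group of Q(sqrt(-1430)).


K = Q(sqrt(-1430)). d mod 4 = 2, so D = disc(K) = 4d = -5720
h(K) equals the number of primitive reduced positive-definite forms (a, b, c) = a*x^2 + b*x*y + c*y^2 with b^2 - 4ac = D,
where reduced means |b| <= a <= c, with b >= 0 whenever |b| = a or a = c, and primitive means gcd(a, b, c) = 1.
Reduced forces 3a^2 <= |D| = 5720, so 1 <= a <= 43; b must have the parity of D, and c = (b^2 - D)/(4a) must be an integer >= a.
Enumerate a = 1..43, b in [-a, a]:
  a=1: (1, 0, 1430)  [1]
  a=2: (2, 0, 715)  [1]
  a=3: (3, -2, 477), (3, 2, 477)  [2]
  a=4: none
  a=5: (5, 0, 286)  [1]
  a=6: (6, -4, 239), (6, 4, 239)  [2]
  a=7..8: none
  a=9: (9, -2, 159), (9, 2, 159)  [2]
  a=10: (10, 0, 143)  [1]
  a=11: (11, 0, 130)  [1]
  a=12: none
  a=13: (13, 0, 110)  [1]
  a=14: none
  a=15: (15, -10, 97), (15, 10, 97)  [2]
  a=16: none
  a=17: (17, -14, 87), (17, 14, 87)  [2]
  a=18: (18, -16, 83), (18, 16, 83)  [2]
  a=19..21: none
  a=22: (22, 0, 65)  [1]
  a=23..25: none
  a=26: (26, 0, 55)  [1]
  a=27: (27, -2, 53), (27, 2, 53)  [2]
  a=28: none
  a=29: (29, -14, 51), (29, 14, 51)  [2]
  a=30: (30, -20, 51), (30, 20, 51)  [2]
  a=31..32: none
  a=33: (33, -22, 47), (33, 22, 47)  [2]
  a=34: (34, -20, 45), (34, 20, 45)  [2]
  a=35..38: none
  a=39: (39, -26, 41), (39, 26, 41)  [2]
  a=40..43: none
Total reduced forms: 1 + 1 + 2 + 1 + 2 + 2 + 1 + 1 + 1 + 2 + 2 + 2 + 1 + 1 + 2 + 2 + 2 + 2 + 2 + 2 = 32
h = 32

32


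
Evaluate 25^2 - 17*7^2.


x^2 - d*y^2
= 25^2 - 17*7^2
= 625 - 833
= -208

-208


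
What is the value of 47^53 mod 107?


p = 107 is prime and the exponent is (p-1)/2 = 53, so by Euler's criterion 47^53 = (47/107) = +1 or -1 mod 107.
Compute by square-and-multiply:
  53 = 32 + 16 + 4 + 1 (binary 110101)
  Repeated squaring mod 107: 47^1 = 47, 47^2 = 69, 47^4 = 53, 47^8 = 27, 47^16 = 87, 47^32 = 79
  47^53 = 47^32 * 47^16 * 47^4 * 47^1 = 79 * 87 * 53 * 47 mod 107
    79 * 87 = 6873 = 25 mod 107
    25 * 53 = 1325 = 41 mod 107
    41 * 47 = 1927 = 1 mod 107
  47^53 = 1 mod 107
Result 1: 47 is a quadratic residue mod 107.
47^53 mod 107 = 1

1


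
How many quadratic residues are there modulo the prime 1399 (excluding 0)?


For prime p, the number of non-zero quadratic residues is (p-1)/2.
= (1399-1)/2
= 699

699


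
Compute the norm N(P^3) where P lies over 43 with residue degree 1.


N(P^a) = p^(a*f)
= 43^(3*1)
= 43^3
= 79507

79507


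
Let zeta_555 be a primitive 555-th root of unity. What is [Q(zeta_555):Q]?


The degree equals Euler's totient phi(555).
555 = 3 * 5 * 37
phi(555) = 288

288


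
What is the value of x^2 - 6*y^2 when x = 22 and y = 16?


x^2 - d*y^2
= 22^2 - 6*16^2
= 484 - 1536
= -1052

-1052


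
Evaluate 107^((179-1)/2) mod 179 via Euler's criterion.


p = 179 is prime and the exponent is (p-1)/2 = 89, so by Euler's criterion 107^89 = (107/179) = +1 or -1 mod 179.
Compute by square-and-multiply:
  89 = 64 + 16 + 8 + 1 (binary 1011001)
  Repeated squaring mod 179: 107^1 = 107, 107^2 = 172, 107^4 = 49, 107^8 = 74, 107^16 = 106, 107^32 = 138, 107^64 = 70
  107^89 = 107^64 * 107^16 * 107^8 * 107^1 = 70 * 106 * 74 * 107 mod 179
    70 * 106 = 7420 = 81 mod 179
    81 * 74 = 5994 = 87 mod 179
    87 * 107 = 9309 = 1 mod 179
  107^89 = 1 mod 179
Result 1: 107 is a quadratic residue mod 179.
107^89 mod 179 = 1

1


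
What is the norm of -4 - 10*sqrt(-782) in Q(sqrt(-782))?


N(a + b*sqrt(d)) = a^2 - d*b^2
= (-4)^2 - (-782)*(-10)^2
= 16 + 78200
= 78216

78216


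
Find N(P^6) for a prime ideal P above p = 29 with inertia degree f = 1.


N(P^a) = p^(a*f)
= 29^(6*1)
= 29^6
= 594823321

594823321


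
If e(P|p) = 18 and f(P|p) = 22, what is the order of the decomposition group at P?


|D_P| = e * f
= 18 * 22
= 396

396


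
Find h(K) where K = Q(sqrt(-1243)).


K = Q(sqrt(-1243)). d mod 4 = 1, so D = disc(K) = d = -1243
h(K) equals the number of primitive reduced positive-definite forms (a, b, c) = a*x^2 + b*x*y + c*y^2 with b^2 - 4ac = D,
where reduced means |b| <= a <= c, with b >= 0 whenever |b| = a or a = c, and primitive means gcd(a, b, c) = 1.
Reduced forces 3a^2 <= |D| = 1243, so 1 <= a <= 20; b must have the parity of D, and c = (b^2 - D)/(4a) must be an integer >= a.
Enumerate a = 1..20, b in [-a, a]:
  a=1: (1, 1, 311)  [1]
  a=2..10: none
  a=11: (11, 11, 31)  [1]
  a=12..16: none
  a=17: (17, -7, 19), (17, 7, 19)  [2]
  a=18..20: none
Total reduced forms: 1 + 1 + 2 = 4
h = 4

4


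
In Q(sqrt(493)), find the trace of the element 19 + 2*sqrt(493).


Tr(a + b*sqrt(d)) = (a + b*sqrt(d)) + (a - b*sqrt(d)) = 2a
= 2 * (19)
= 38

38


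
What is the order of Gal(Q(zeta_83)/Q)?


|Gal(Q(zeta_83)/Q)| = phi(83)
= 82

82


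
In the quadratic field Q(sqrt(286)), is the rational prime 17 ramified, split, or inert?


K = Q(sqrt(286)). Since d mod 4 = 2, disc(K) = 1144.
Check p | disc: 1144 mod 17 = 5.
p does not divide disc. Compute Legendre symbol (d/p):
14^((17-1)/2) mod 17 = -1
(d/p) = -1, so p is inert: (p) stays prime with e=1, f=2, g=1.
Therefore p is inert.

inert


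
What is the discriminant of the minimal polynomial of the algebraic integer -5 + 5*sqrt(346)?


The element -5 + 5*sqrt(346) has minimal polynomial:
x^2 + 10*x - 8625
Discriminant = (10)^2 - 4*(-8625)
= 100 + 34500
= 34600

34600


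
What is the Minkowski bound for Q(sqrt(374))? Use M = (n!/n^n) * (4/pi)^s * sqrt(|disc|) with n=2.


d = 374, d mod 4 = 2, so disc(K) = 4d = 1496; |disc(K)| = 1496
Real quadratic field, so n = 2, s = r2 = 0, r1 = 2
M = (n!/n^n) * (4/pi)^s * sqrt(|disc(K)|) = (2!/2^2) * (4/pi)^0 * sqrt(1496)
= 0.5 * 1.000000 * 38.678159
= 19.3391

19.3391


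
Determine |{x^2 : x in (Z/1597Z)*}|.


For prime p, the number of non-zero quadratic residues is (p-1)/2.
= (1597-1)/2
= 798

798


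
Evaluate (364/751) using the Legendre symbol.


p = 751 is prime, so compute (364/751) with the reciprocity algorithm (Jacobi-symbol steps: pull out 2s via (2/n), flip via reciprocity, reduce):
  pull out 2: (2/751) = +1  (since 751 mod 8 = 7)
  pull out 2: (2/751) = +1  (since 751 mod 8 = 7)
  reciprocity: (91/751) -> -(751/91)
  reduce: (23/91)
  reciprocity: (23/91) -> -(91/23)
  reduce: (22/23)
  pull out 2: (2/23) = +1  (since 23 mod 8 = 7)
  reciprocity: (11/23) -> -(23/11)
  reduce: (1/11)
  (1/11) = 1
Product of signs = -1
(364/751) = -1

-1


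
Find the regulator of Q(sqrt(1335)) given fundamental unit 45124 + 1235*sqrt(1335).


epsilon = 45124 + 1235*sqrt(1335)
= 90248.0000
R = ln(90248.0000)
= 11.4103

11.4103


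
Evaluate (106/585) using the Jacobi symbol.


Compute (106/585) via quadratic reciprocity:
  pull out 2: (2/585) = +1  (since 585 mod 8 = 1)
  reciprocity: (53/585) -> +(585/53)
  reduce: (2/53)
  pull out 2: (2/53) = -1  (since 53 mod 8 = 5)
  (1/53) = 1
Product of signs = -1

-1


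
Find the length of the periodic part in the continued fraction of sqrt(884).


Run the CF algorithm for sqrt(884).
a_0 = floor(sqrt(884)) = 29; set m_0=0, q_0=1.
Recurrence: m' = q*a - m,  q' = (d - m'^2)/q,  a' = floor((a_0 + m')/q').
  step 1: m=29, q=43, a=1
  step 2: m=14, q=16, a=2
  step 3: m=18, q=35, a=1
  step 4: m=17, q=17, a=2
  step 5: m=17, q=35, a=1
  step 6: m=18, q=16, a=2
  step 7: m=14, q=43, a=1
  step 8: m=29, q=1, a=58
a_8 = 2*a_0 = 58, so the period closes here.
sqrt(884) = [29; 1, 2, 1, 2, 1, 2, 1, 58]
Period length = 8

8


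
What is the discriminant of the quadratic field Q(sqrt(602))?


For K = Q(sqrt(d)) with d squarefree: disc(K) = d if d = 1 mod 4, and disc(K) = 4d if d = 2 or 3 mod 4.
Here d = 602, and d mod 4 = 2.
d = 2 mod 4, not 1 (O_K = Z[sqrt(d)]), so disc(K) = 4d = 4 * (602) = 2408

2408


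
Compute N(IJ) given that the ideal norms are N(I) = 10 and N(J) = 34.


N(IJ) = N(I) * N(J)
= 10 * 34
= 340

340


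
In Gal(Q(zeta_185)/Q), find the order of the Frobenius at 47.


The Frobenius at p in Gal(Q(zeta_n)/Q) = (Z/nZ)* is the class of p, so its order is ord_185(47), the smallest k >= 1 with 47^k = 1 mod 185.
n = 185 = 5 * 37, phi(185) = 144; the order divides phi(n).
Divisors of 144: 1, 2, 3, 4, 6, 8, 9, 12, 16, 18, 24, 36, 48, 72, 144
Repeated squaring mod 185: 47^1 = 47, 47^2 = 174, 47^4 = 121, 47^8 = 26, 47^16 = 121, 47^32 = 26, 47^64 = 121, 47^128 = 26
Test divisors in increasing order:
  k=1: 47^1 = 47 mod 185
  k=2: 47^2 = 174 mod 185
  k=3: 47^3 = 174 * 47 = 38 mod 185
  k=4: 47^4 = 121 mod 185
  k=6: 47^6 = 121 * 174 = 149 mod 185
  k=8: 47^8 = 26 mod 185
  k=9: 47^9 = 26 * 47 = 112 mod 185
  k=12: 47^12 = 26 * 121 = 1 mod 185  <- first divisor giving 1
Order = 12

12


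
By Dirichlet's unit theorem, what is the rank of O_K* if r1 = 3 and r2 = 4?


By Dirichlet's unit theorem:
rank = r1 + r2 - 1
= 3 + 4 - 1
= 6

6


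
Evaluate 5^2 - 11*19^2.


x^2 - d*y^2
= 5^2 - 11*19^2
= 25 - 3971
= -3946

-3946


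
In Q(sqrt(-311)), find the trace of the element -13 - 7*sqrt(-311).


Tr(a + b*sqrt(d)) = (a + b*sqrt(d)) + (a - b*sqrt(d)) = 2a
= 2 * (-13)
= -26

-26


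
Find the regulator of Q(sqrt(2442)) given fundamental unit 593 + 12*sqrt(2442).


epsilon = 593 + 12*sqrt(2442)
= 1185.9992
R = ln(1185.9992)
= 7.0783

7.0783


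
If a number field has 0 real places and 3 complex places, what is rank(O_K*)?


By Dirichlet's unit theorem:
rank = r1 + r2 - 1
= 0 + 3 - 1
= 2

2


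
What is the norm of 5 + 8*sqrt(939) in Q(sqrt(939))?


N(a + b*sqrt(d)) = a^2 - d*b^2
= (5)^2 - (939)*(8)^2
= 25 - 60096
= -60071

-60071


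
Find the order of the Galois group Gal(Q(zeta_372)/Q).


|Gal(Q(zeta_372)/Q)| = phi(372)
= 120

120


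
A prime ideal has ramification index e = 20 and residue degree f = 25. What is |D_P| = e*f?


|D_P| = e * f
= 20 * 25
= 500

500


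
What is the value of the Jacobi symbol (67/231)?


Compute (67/231) via quadratic reciprocity:
  reciprocity: (67/231) -> -(231/67)
  reduce: (30/67)
  pull out 2: (2/67) = -1  (since 67 mod 8 = 3)
  reciprocity: (15/67) -> -(67/15)
  reduce: (7/15)
  reciprocity: (7/15) -> -(15/7)
  reduce: (1/7)
  (1/7) = 1
Product of signs = 1

1


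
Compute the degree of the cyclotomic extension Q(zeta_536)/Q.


The degree equals Euler's totient phi(536).
536 = 2^3 * 67
phi(536) = 264

264


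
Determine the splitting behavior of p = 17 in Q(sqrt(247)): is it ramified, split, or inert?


K = Q(sqrt(247)). Since d mod 4 = 3, disc(K) = 988.
Check p | disc: 988 mod 17 = 2.
p does not divide disc. Compute Legendre symbol (d/p):
9^((17-1)/2) mod 17 = 1
(d/p) = 1, so p splits: (p) = P*P' with e=1, f=1, g=2.
Therefore p is split.

split


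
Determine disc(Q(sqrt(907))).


For K = Q(sqrt(d)) with d squarefree: disc(K) = d if d = 1 mod 4, and disc(K) = 4d if d = 2 or 3 mod 4.
Here d = 907, and d mod 4 = 3.
d = 3 mod 4, not 1 (O_K = Z[sqrt(d)]), so disc(K) = 4d = 4 * (907) = 3628

3628


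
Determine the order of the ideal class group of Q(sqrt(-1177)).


K = Q(sqrt(-1177)). d mod 4 = 3, so D = disc(K) = 4d = -4708
h(K) equals the number of primitive reduced positive-definite forms (a, b, c) = a*x^2 + b*x*y + c*y^2 with b^2 - 4ac = D,
where reduced means |b| <= a <= c, with b >= 0 whenever |b| = a or a = c, and primitive means gcd(a, b, c) = 1.
Reduced forces 3a^2 <= |D| = 4708, so 1 <= a <= 39; b must have the parity of D, and c = (b^2 - D)/(4a) must be an integer >= a.
Enumerate a = 1..39, b in [-a, a]:
  a=1: (1, 0, 1177)  [1]
  a=2: (2, 2, 589)  [1]
  a=3..10: none
  a=11: (11, 0, 107)  [1]
  a=12..16: none
  a=17: (17, -16, 73), (17, 16, 73)  [2]
  a=18: none
  a=19: (19, -2, 62), (19, 2, 62)  [2]
  a=20..21: none
  a=22: (22, 22, 59)  [1]
  a=23..30: none
  a=31: (31, -2, 38), (31, 2, 38)  [2]
  a=32..33: none
  a=34: (34, -18, 37), (34, 18, 37)  [2]
  a=35..39: none
Total reduced forms: 1 + 1 + 1 + 2 + 2 + 1 + 2 + 2 = 12
h = 12

12


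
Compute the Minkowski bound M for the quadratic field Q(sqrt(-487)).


d = -487, d mod 4 = 1, so disc(K) = d = -487; |disc(K)| = 487
Imaginary quadratic field, so n = 2, s = r2 = 1, r1 = 0
M = (n!/n^n) * (4/pi)^s * sqrt(|disc(K)|) = (2!/2^2) * (4/pi)^1 * sqrt(487)
= 0.5 * 1.273240 * 22.068076
= 14.0490

14.0490


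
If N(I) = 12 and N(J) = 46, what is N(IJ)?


N(IJ) = N(I) * N(J)
= 12 * 46
= 552

552


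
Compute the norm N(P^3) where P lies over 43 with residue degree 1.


N(P^a) = p^(a*f)
= 43^(3*1)
= 43^3
= 79507

79507


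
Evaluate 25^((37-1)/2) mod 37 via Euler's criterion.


p = 37 is prime and the exponent is (p-1)/2 = 18, so by Euler's criterion 25^18 = (25/37) = +1 or -1 mod 37.
Compute by square-and-multiply:
  18 = 16 + 2 (binary 10010)
  Repeated squaring mod 37: 25^1 = 25, 25^2 = 33, 25^4 = 16, 25^8 = 34, 25^16 = 9
  25^18 = 25^16 * 25^2 = 9 * 33 mod 37
    9 * 33 = 297 = 1 mod 37
  25^18 = 1 mod 37
Result 1: 25 is a quadratic residue mod 37.
25^18 mod 37 = 1

1


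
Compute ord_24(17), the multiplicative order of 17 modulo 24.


We want ord_24(17), the smallest k >= 1 with 17^k = 1 mod 24.
n = 24 = 2^3 * 3, phi(24) = 8; the order divides phi(n).
Divisors of 8: 1, 2, 4, 8
Repeated squaring mod 24: 17^1 = 17, 17^2 = 1, 17^4 = 1, 17^8 = 1
Test divisors in increasing order:
  k=1: 17^1 = 17 mod 24
  k=2: 17^2 = 1 mod 24  <- first divisor giving 1
Order = 2

2


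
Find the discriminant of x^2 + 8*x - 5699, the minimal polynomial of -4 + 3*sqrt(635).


The element -4 + 3*sqrt(635) has minimal polynomial:
x^2 + 8*x - 5699
Discriminant = (8)^2 - 4*(-5699)
= 64 + 22796
= 22860

22860


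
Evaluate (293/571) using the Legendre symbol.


p = 571 is prime, so compute (293/571) with the reciprocity algorithm (Jacobi-symbol steps: pull out 2s via (2/n), flip via reciprocity, reduce):
  reciprocity: (293/571) -> +(571/293)
  reduce: (278/293)
  pull out 2: (2/293) = -1  (since 293 mod 8 = 5)
  reciprocity: (139/293) -> +(293/139)
  reduce: (15/139)
  reciprocity: (15/139) -> -(139/15)
  reduce: (4/15)
  pull out 2: (2/15) = +1  (since 15 mod 8 = 7)
  pull out 2: (2/15) = +1  (since 15 mod 8 = 7)
  (1/15) = 1
Product of signs = 1
(293/571) = 1

1


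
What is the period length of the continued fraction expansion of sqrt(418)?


Run the CF algorithm for sqrt(418).
a_0 = floor(sqrt(418)) = 20; set m_0=0, q_0=1.
Recurrence: m' = q*a - m,  q' = (d - m'^2)/q,  a' = floor((a_0 + m')/q').
  step 1: m=20, q=18, a=2
  step 2: m=16, q=9, a=4
  step 3: m=20, q=2, a=20
  step 4: m=20, q=9, a=4
  step 5: m=16, q=18, a=2
  step 6: m=20, q=1, a=40
a_6 = 2*a_0 = 40, so the period closes here.
sqrt(418) = [20; 2, 4, 20, 4, 2, 40]
Period length = 6

6


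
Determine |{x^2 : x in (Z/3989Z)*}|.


For prime p, the number of non-zero quadratic residues is (p-1)/2.
= (3989-1)/2
= 1994

1994


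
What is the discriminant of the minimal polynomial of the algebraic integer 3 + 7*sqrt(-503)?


The element 3 + 7*sqrt(-503) has minimal polynomial:
x^2 - 6*x + 24656
Discriminant = (-6)^2 - 4*(24656)
= 36 - 98624
= -98588

-98588


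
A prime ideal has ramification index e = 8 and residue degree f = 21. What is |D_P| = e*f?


|D_P| = e * f
= 8 * 21
= 168

168


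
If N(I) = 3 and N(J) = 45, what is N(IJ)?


N(IJ) = N(I) * N(J)
= 3 * 45
= 135

135


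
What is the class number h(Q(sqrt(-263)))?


K = Q(sqrt(-263)). d mod 4 = 1, so D = disc(K) = d = -263
h(K) equals the number of primitive reduced positive-definite forms (a, b, c) = a*x^2 + b*x*y + c*y^2 with b^2 - 4ac = D,
where reduced means |b| <= a <= c, with b >= 0 whenever |b| = a or a = c, and primitive means gcd(a, b, c) = 1.
Reduced forces 3a^2 <= |D| = 263, so 1 <= a <= 9; b must have the parity of D, and c = (b^2 - D)/(4a) must be an integer >= a.
Enumerate a = 1..9, b in [-a, a]:
  a=1: (1, 1, 66)  [1]
  a=2: (2, -1, 33), (2, 1, 33)  [2]
  a=3: (3, -1, 22), (3, 1, 22)  [2]
  a=4: (4, -3, 17), (4, 3, 17)  [2]
  a=5: none
  a=6: (6, -5, 12), (6, -1, 11), (6, 1, 11), (6, 5, 12)  [4]
  a=7: none
  a=8: (8, -5, 9), (8, 5, 9)  [2]
  a=9: none
Total reduced forms: 1 + 2 + 2 + 2 + 4 + 2 = 13
h = 13

13


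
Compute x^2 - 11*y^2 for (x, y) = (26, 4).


x^2 - d*y^2
= 26^2 - 11*4^2
= 676 - 176
= 500

500


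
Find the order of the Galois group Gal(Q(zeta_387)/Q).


|Gal(Q(zeta_387)/Q)| = phi(387)
= 252

252


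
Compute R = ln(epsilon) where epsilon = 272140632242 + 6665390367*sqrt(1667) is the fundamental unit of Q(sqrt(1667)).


epsilon = 272140632242 + 6665390367*sqrt(1667)
= 5.4428e+11
R = ln(5.4428e+11)
= 27.0227

27.0227


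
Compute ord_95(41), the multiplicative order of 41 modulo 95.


We want ord_95(41), the smallest k >= 1 with 41^k = 1 mod 95.
n = 95 = 5 * 19, phi(95) = 72; the order divides phi(n).
Divisors of 72: 1, 2, 3, 4, 6, 8, 9, 12, 18, 24, 36, 72
Repeated squaring mod 95: 41^1 = 41, 41^2 = 66, 41^4 = 81, 41^8 = 6, 41^16 = 36, 41^32 = 61, 41^64 = 16
Test divisors in increasing order:
  k=1: 41^1 = 41 mod 95
  k=2: 41^2 = 66 mod 95
  k=3: 41^3 = 66 * 41 = 46 mod 95
  k=4: 41^4 = 81 mod 95
  k=6: 41^6 = 81 * 66 = 26 mod 95
  k=8: 41^8 = 6 mod 95
  k=9: 41^9 = 6 * 41 = 56 mod 95
  k=12: 41^12 = 6 * 81 = 11 mod 95
  k=18: 41^18 = 36 * 66 = 1 mod 95  <- first divisor giving 1
Order = 18

18


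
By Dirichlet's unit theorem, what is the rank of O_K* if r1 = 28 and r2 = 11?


By Dirichlet's unit theorem:
rank = r1 + r2 - 1
= 28 + 11 - 1
= 38

38


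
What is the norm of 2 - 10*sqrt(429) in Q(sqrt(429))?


N(a + b*sqrt(d)) = a^2 - d*b^2
= (2)^2 - (429)*(-10)^2
= 4 - 42900
= -42896

-42896


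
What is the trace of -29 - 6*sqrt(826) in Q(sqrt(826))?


Tr(a + b*sqrt(d)) = (a + b*sqrt(d)) + (a - b*sqrt(d)) = 2a
= 2 * (-29)
= -58

-58


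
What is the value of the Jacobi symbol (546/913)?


Compute (546/913) via quadratic reciprocity:
  pull out 2: (2/913) = +1  (since 913 mod 8 = 1)
  reciprocity: (273/913) -> +(913/273)
  reduce: (94/273)
  pull out 2: (2/273) = +1  (since 273 mod 8 = 1)
  reciprocity: (47/273) -> +(273/47)
  reduce: (38/47)
  pull out 2: (2/47) = +1  (since 47 mod 8 = 7)
  reciprocity: (19/47) -> -(47/19)
  reduce: (9/19)
  reciprocity: (9/19) -> +(19/9)
  reduce: (1/9)
  (1/9) = 1
Product of signs = -1

-1


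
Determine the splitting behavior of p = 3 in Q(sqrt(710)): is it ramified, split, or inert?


K = Q(sqrt(710)). Since d mod 4 = 2, disc(K) = 2840.
Check p | disc: 2840 mod 3 = 2.
p does not divide disc. Compute Legendre symbol (d/p):
2^((3-1)/2) mod 3 = -1
(d/p) = -1, so p is inert: (p) stays prime with e=1, f=2, g=1.
Therefore p is inert.

inert


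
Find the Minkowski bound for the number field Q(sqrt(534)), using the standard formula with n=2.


d = 534, d mod 4 = 2, so disc(K) = 4d = 2136; |disc(K)| = 2136
Real quadratic field, so n = 2, s = r2 = 0, r1 = 2
M = (n!/n^n) * (4/pi)^s * sqrt(|disc(K)|) = (2!/2^2) * (4/pi)^0 * sqrt(2136)
= 0.5 * 1.000000 * 46.216880
= 23.1084

23.1084


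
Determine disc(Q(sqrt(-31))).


For K = Q(sqrt(d)) with d squarefree: disc(K) = d if d = 1 mod 4, and disc(K) = 4d if d = 2 or 3 mod 4.
Here d = -31, and d mod 4 = 1.
d = 1 mod 4 (O_K = Z[(1+sqrt(d))/2]), so disc(K) = d = -31

-31


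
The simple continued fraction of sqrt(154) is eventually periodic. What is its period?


Run the CF algorithm for sqrt(154).
a_0 = floor(sqrt(154)) = 12; set m_0=0, q_0=1.
Recurrence: m' = q*a - m,  q' = (d - m'^2)/q,  a' = floor((a_0 + m')/q').
  step 1: m=12, q=10, a=2
  step 2: m=8, q=9, a=2
  step 3: m=10, q=6, a=3
  step 4: m=8, q=15, a=1
  step 5: m=7, q=7, a=2
  step 6: m=7, q=15, a=1
  step 7: m=8, q=6, a=3
  step 8: m=10, q=9, a=2
  step 9: m=8, q=10, a=2
  step 10: m=12, q=1, a=24
a_10 = 2*a_0 = 24, so the period closes here.
sqrt(154) = [12; 2, 2, 3, 1, 2, 1, 3, 2, 2, 24]
Period length = 10

10


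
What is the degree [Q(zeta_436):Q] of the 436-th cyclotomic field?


The degree equals Euler's totient phi(436).
436 = 2^2 * 109
phi(436) = 216

216


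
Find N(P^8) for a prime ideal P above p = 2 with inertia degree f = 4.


N(P^a) = p^(a*f)
= 2^(8*4)
= 2^32
= 4294967296

4294967296


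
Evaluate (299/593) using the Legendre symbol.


p = 593 is prime, so compute (299/593) with the reciprocity algorithm (Jacobi-symbol steps: pull out 2s via (2/n), flip via reciprocity, reduce):
  reciprocity: (299/593) -> +(593/299)
  reduce: (294/299)
  pull out 2: (2/299) = -1  (since 299 mod 8 = 3)
  reciprocity: (147/299) -> -(299/147)
  reduce: (5/147)
  reciprocity: (5/147) -> +(147/5)
  reduce: (2/5)
  pull out 2: (2/5) = -1  (since 5 mod 8 = 5)
  (1/5) = 1
Product of signs = -1
(299/593) = -1

-1


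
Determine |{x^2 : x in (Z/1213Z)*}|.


For prime p, the number of non-zero quadratic residues is (p-1)/2.
= (1213-1)/2
= 606

606


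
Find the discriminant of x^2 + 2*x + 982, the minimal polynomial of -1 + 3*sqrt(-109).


The element -1 + 3*sqrt(-109) has minimal polynomial:
x^2 + 2*x + 982
Discriminant = (2)^2 - 4*(982)
= 4 - 3928
= -3924

-3924


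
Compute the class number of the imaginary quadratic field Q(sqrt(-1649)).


K = Q(sqrt(-1649)). d mod 4 = 3, so D = disc(K) = 4d = -6596
h(K) equals the number of primitive reduced positive-definite forms (a, b, c) = a*x^2 + b*x*y + c*y^2 with b^2 - 4ac = D,
where reduced means |b| <= a <= c, with b >= 0 whenever |b| = a or a = c, and primitive means gcd(a, b, c) = 1.
Reduced forces 3a^2 <= |D| = 6596, so 1 <= a <= 46; b must have the parity of D, and c = (b^2 - D)/(4a) must be an integer >= a.
Enumerate a = 1..46, b in [-a, a]:
  a=1: (1, 0, 1649)  [1]
  a=2: (2, 2, 825)  [1]
  a=3: (3, -2, 550), (3, 2, 550)  [2]
  a=4: none
  a=5: (5, -2, 330), (5, 2, 330)  [2]
  a=6: (6, -2, 275), (6, 2, 275)  [2]
  a=7..8: none
  a=9: (9, -8, 185), (9, 8, 185)  [2]
  a=10: (10, -2, 165), (10, 2, 165)  [2]
  a=11: (11, -2, 150), (11, 2, 150)  [2]
  a=12..14: none
  a=15: (15, -8, 111), (15, -2, 110), (15, 2, 110), (15, 8, 111)  [4]
  a=16: none
  a=17: (17, 0, 97)  [1]
  a=18: (18, -10, 93), (18, 10, 93)  [2]
  a=19: (19, -4, 87), (19, 4, 87)  [2]
  a=20..21: none
  a=22: (22, -2, 75), (22, 2, 75)  [2]
  a=23..24: none
  a=25: (25, -2, 66), (25, 2, 66)  [2]
  a=26: none
  a=27: (27, -10, 62), (27, 10, 62)  [2]
  a=28: none
  a=29: (29, -4, 57), (29, 4, 57)  [2]
  a=30: (30, -22, 59), (30, -2, 55), (30, 2, 55), (30, 22, 59)  [4]
  a=31: (31, -10, 54), (31, 10, 54)  [2]
  a=32: none
  a=33: (33, -20, 53), (33, -2, 50), (33, 2, 50), (33, 20, 53)  [4]
  a=34: (34, 34, 57)  [1]
  a=35..36: none
  a=37: (37, -8, 45), (37, 8, 45)  [2]
  a=38: (38, -34, 51), (38, 34, 51)  [2]
  a=39..40: none
  a=41: (41, -28, 45), (41, 28, 45)  [2]
  a=42..46: none
Total reduced forms: 1 + 1 + 2 + 2 + 2 + 2 + 2 + 2 + 4 + 1 + 2 + 2 + 2 + 2 + 2 + 2 + 4 + 2 + 4 + 1 + 2 + 2 + 2 = 48
h = 48

48


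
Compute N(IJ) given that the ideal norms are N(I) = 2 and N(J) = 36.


N(IJ) = N(I) * N(J)
= 2 * 36
= 72

72


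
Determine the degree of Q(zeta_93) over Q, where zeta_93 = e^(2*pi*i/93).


The degree equals Euler's totient phi(93).
93 = 3 * 31
phi(93) = 60

60


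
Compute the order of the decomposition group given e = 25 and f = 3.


|D_P| = e * f
= 25 * 3
= 75

75


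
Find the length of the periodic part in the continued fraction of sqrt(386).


Run the CF algorithm for sqrt(386).
a_0 = floor(sqrt(386)) = 19; set m_0=0, q_0=1.
Recurrence: m' = q*a - m,  q' = (d - m'^2)/q,  a' = floor((a_0 + m')/q').
  step 1: m=19, q=25, a=1
  step 2: m=6, q=14, a=1
  step 3: m=8, q=23, a=1
  step 4: m=15, q=7, a=4
  step 5: m=13, q=31, a=1
  step 6: m=18, q=2, a=18
  step 7: m=18, q=31, a=1
  step 8: m=13, q=7, a=4
  step 9: m=15, q=23, a=1
  step 10: m=8, q=14, a=1
  step 11: m=6, q=25, a=1
  step 12: m=19, q=1, a=38
a_12 = 2*a_0 = 38, so the period closes here.
sqrt(386) = [19; 1, 1, 1, 4, 1, 18, 1, 4, 1, 1, 1, 38]
Period length = 12

12


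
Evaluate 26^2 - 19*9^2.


x^2 - d*y^2
= 26^2 - 19*9^2
= 676 - 1539
= -863

-863


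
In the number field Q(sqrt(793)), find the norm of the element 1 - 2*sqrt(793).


N(a + b*sqrt(d)) = a^2 - d*b^2
= (1)^2 - (793)*(-2)^2
= 1 - 3172
= -3171

-3171


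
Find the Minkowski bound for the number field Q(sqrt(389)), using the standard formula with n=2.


d = 389, d mod 4 = 1, so disc(K) = d = 389; |disc(K)| = 389
Real quadratic field, so n = 2, s = r2 = 0, r1 = 2
M = (n!/n^n) * (4/pi)^s * sqrt(|disc(K)|) = (2!/2^2) * (4/pi)^0 * sqrt(389)
= 0.5 * 1.000000 * 19.723083
= 9.8615

9.8615


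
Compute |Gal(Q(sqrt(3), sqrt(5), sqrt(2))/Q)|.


The 3 square roots of distinct primes are multiplicatively independent over Q,
so [K:Q] = 2^3 and Gal(K/Q) is isomorphic to (Z/2Z)^3.
|Gal| = 2^3 = 8

8


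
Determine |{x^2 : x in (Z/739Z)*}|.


For prime p, the number of non-zero quadratic residues is (p-1)/2.
= (739-1)/2
= 369

369


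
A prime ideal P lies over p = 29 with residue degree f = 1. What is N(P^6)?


N(P^a) = p^(a*f)
= 29^(6*1)
= 29^6
= 594823321

594823321


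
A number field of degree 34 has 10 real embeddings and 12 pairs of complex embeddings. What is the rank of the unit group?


By Dirichlet's unit theorem:
rank = r1 + r2 - 1
= 10 + 12 - 1
= 21

21


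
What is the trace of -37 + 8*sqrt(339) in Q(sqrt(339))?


Tr(a + b*sqrt(d)) = (a + b*sqrt(d)) + (a - b*sqrt(d)) = 2a
= 2 * (-37)
= -74

-74


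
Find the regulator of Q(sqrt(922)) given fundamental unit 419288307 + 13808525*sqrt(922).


epsilon = 419288307 + 13808525*sqrt(922)
= 8.3858e+08
R = ln(8.3858e+08)
= 20.5472

20.5472


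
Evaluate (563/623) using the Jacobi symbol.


Compute (563/623) via quadratic reciprocity:
  reciprocity: (563/623) -> -(623/563)
  reduce: (60/563)
  pull out 2: (2/563) = -1  (since 563 mod 8 = 3)
  pull out 2: (2/563) = -1  (since 563 mod 8 = 3)
  reciprocity: (15/563) -> -(563/15)
  reduce: (8/15)
  pull out 2: (2/15) = +1  (since 15 mod 8 = 7)
  pull out 2: (2/15) = +1  (since 15 mod 8 = 7)
  pull out 2: (2/15) = +1  (since 15 mod 8 = 7)
  (1/15) = 1
Product of signs = 1

1


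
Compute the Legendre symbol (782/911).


p = 911 is prime, so compute (782/911) with the reciprocity algorithm (Jacobi-symbol steps: pull out 2s via (2/n), flip via reciprocity, reduce):
  pull out 2: (2/911) = +1  (since 911 mod 8 = 7)
  reciprocity: (391/911) -> -(911/391)
  reduce: (129/391)
  reciprocity: (129/391) -> +(391/129)
  reduce: (4/129)
  pull out 2: (2/129) = +1  (since 129 mod 8 = 1)
  pull out 2: (2/129) = +1  (since 129 mod 8 = 1)
  (1/129) = 1
Product of signs = -1
(782/911) = -1

-1


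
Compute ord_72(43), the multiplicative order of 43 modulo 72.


We want ord_72(43), the smallest k >= 1 with 43^k = 1 mod 72.
n = 72 = 2^3 * 3^2, phi(72) = 24; the order divides phi(n).
Divisors of 24: 1, 2, 3, 4, 6, 8, 12, 24
Repeated squaring mod 72: 43^1 = 43, 43^2 = 49, 43^4 = 25, 43^8 = 49, 43^16 = 25
Test divisors in increasing order:
  k=1: 43^1 = 43 mod 72
  k=2: 43^2 = 49 mod 72
  k=3: 43^3 = 49 * 43 = 19 mod 72
  k=4: 43^4 = 25 mod 72
  k=6: 43^6 = 25 * 49 = 1 mod 72  <- first divisor giving 1
Order = 6

6


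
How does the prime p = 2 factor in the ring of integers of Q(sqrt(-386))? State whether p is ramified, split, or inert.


K = Q(sqrt(-386)). Since d mod 4 = 2, disc(K) = -1544.
Check p | disc: -1544 mod 2 = 0.
p divides disc, so p ramifies: (p) = P^2 with e=2, f=1, g=1.
Therefore p is ramified.

ramified


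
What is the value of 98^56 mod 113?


p = 113 is prime and the exponent is (p-1)/2 = 56, so by Euler's criterion 98^56 = (98/113) = +1 or -1 mod 113.
Compute by square-and-multiply:
  56 = 32 + 16 + 8 (binary 111000)
  Repeated squaring mod 113: 98^1 = 98, 98^2 = 112, 98^4 = 1, 98^8 = 1, 98^16 = 1, 98^32 = 1
  98^56 = 98^32 * 98^16 * 98^8 = 1 * 1 * 1 mod 113
    1 * 1 = 1 = 1 mod 113
    1 * 1 = 1 = 1 mod 113
  98^56 = 1 mod 113
Result 1: 98 is a quadratic residue mod 113.
98^56 mod 113 = 1

1


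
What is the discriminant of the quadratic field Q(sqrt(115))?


For K = Q(sqrt(d)) with d squarefree: disc(K) = d if d = 1 mod 4, and disc(K) = 4d if d = 2 or 3 mod 4.
Here d = 115, and d mod 4 = 3.
d = 3 mod 4, not 1 (O_K = Z[sqrt(d)]), so disc(K) = 4d = 4 * (115) = 460

460


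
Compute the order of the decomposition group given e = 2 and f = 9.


|D_P| = e * f
= 2 * 9
= 18

18


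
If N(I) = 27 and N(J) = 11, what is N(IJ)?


N(IJ) = N(I) * N(J)
= 27 * 11
= 297

297


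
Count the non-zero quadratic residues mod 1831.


For prime p, the number of non-zero quadratic residues is (p-1)/2.
= (1831-1)/2
= 915

915


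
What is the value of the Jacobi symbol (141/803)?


Compute (141/803) via quadratic reciprocity:
  reciprocity: (141/803) -> +(803/141)
  reduce: (98/141)
  pull out 2: (2/141) = -1  (since 141 mod 8 = 5)
  reciprocity: (49/141) -> +(141/49)
  reduce: (43/49)
  reciprocity: (43/49) -> +(49/43)
  reduce: (6/43)
  pull out 2: (2/43) = -1  (since 43 mod 8 = 3)
  reciprocity: (3/43) -> -(43/3)
  reduce: (1/3)
  (1/3) = 1
Product of signs = -1

-1


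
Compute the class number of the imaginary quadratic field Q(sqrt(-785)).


K = Q(sqrt(-785)). d mod 4 = 3, so D = disc(K) = 4d = -3140
h(K) equals the number of primitive reduced positive-definite forms (a, b, c) = a*x^2 + b*x*y + c*y^2 with b^2 - 4ac = D,
where reduced means |b| <= a <= c, with b >= 0 whenever |b| = a or a = c, and primitive means gcd(a, b, c) = 1.
Reduced forces 3a^2 <= |D| = 3140, so 1 <= a <= 32; b must have the parity of D, and c = (b^2 - D)/(4a) must be an integer >= a.
Enumerate a = 1..32, b in [-a, a]:
  a=1: (1, 0, 785)  [1]
  a=2: (2, 2, 393)  [1]
  a=3: (3, -2, 262), (3, 2, 262)  [2]
  a=4: none
  a=5: (5, 0, 157)  [1]
  a=6: (6, -2, 131), (6, 2, 131)  [2]
  a=7..8: none
  a=9: (9, -8, 89), (9, 8, 89)  [2]
  a=10: (10, 10, 81)  [1]
  a=11..14: none
  a=15: (15, -10, 54), (15, 10, 54)  [2]
  a=16..17: none
  a=18: (18, -10, 45), (18, 10, 45)  [2]
  a=19..26: none
  a=27: (27, -10, 30), (27, 10, 30)  [2]
  a=28..32: none
Total reduced forms: 1 + 1 + 2 + 1 + 2 + 2 + 1 + 2 + 2 + 2 = 16
h = 16

16


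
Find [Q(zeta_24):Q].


The degree equals Euler's totient phi(24).
24 = 2^3 * 3
phi(24) = 8

8


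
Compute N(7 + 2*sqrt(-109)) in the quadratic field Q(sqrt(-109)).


N(a + b*sqrt(d)) = a^2 - d*b^2
= (7)^2 - (-109)*(2)^2
= 49 + 436
= 485

485


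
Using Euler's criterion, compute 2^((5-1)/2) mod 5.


p = 5 is prime and the exponent is (p-1)/2 = 2, so by Euler's criterion 2^2 = (2/5) = +1 or -1 mod 5.
Compute by square-and-multiply:
  2 = 2 (binary 10)
  Repeated squaring mod 5: 2^1 = 2, 2^2 = 4
  2^2 = 4 mod 5
Result 4 = p - 1 = -1 mod 5: 2 is a quadratic non-residue mod 5. As a residue in [0, p-1] the value is 4.
2^2 mod 5 = 4

4


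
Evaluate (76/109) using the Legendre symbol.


p = 109 is prime, so compute (76/109) with the reciprocity algorithm (Jacobi-symbol steps: pull out 2s via (2/n), flip via reciprocity, reduce):
  pull out 2: (2/109) = -1  (since 109 mod 8 = 5)
  pull out 2: (2/109) = -1  (since 109 mod 8 = 5)
  reciprocity: (19/109) -> +(109/19)
  reduce: (14/19)
  pull out 2: (2/19) = -1  (since 19 mod 8 = 3)
  reciprocity: (7/19) -> -(19/7)
  reduce: (5/7)
  reciprocity: (5/7) -> +(7/5)
  reduce: (2/5)
  pull out 2: (2/5) = -1  (since 5 mod 8 = 5)
  (1/5) = 1
Product of signs = -1
(76/109) = -1

-1


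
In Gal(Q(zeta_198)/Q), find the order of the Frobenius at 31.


The Frobenius at p in Gal(Q(zeta_n)/Q) = (Z/nZ)* is the class of p, so its order is ord_198(31), the smallest k >= 1 with 31^k = 1 mod 198.
n = 198 = 2 * 3^2 * 11, phi(198) = 60; the order divides phi(n).
Divisors of 60: 1, 2, 3, 4, 5, 6, 10, 12, 15, 20, 30, 60
Repeated squaring mod 198: 31^1 = 31, 31^2 = 169, 31^4 = 49, 31^8 = 25, 31^16 = 31, 31^32 = 169
Test divisors in increasing order:
  k=1: 31^1 = 31 mod 198
  k=2: 31^2 = 169 mod 198
  k=3: 31^3 = 169 * 31 = 91 mod 198
  k=4: 31^4 = 49 mod 198
  k=5: 31^5 = 49 * 31 = 133 mod 198
  k=6: 31^6 = 49 * 169 = 163 mod 198
  k=10: 31^10 = 25 * 169 = 67 mod 198
  k=12: 31^12 = 25 * 49 = 37 mod 198
  k=15: 31^15 = 25 * 49 * 169 * 31 = 1 mod 198  <- first divisor giving 1
Order = 15

15


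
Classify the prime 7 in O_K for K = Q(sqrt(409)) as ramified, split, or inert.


K = Q(sqrt(409)). Since d mod 4 = 1, disc(K) = 409.
Check p | disc: 409 mod 7 = 3.
p does not divide disc. Compute Legendre symbol (d/p):
3^((7-1)/2) mod 7 = -1
(d/p) = -1, so p is inert: (p) stays prime with e=1, f=2, g=1.
Therefore p is inert.

inert


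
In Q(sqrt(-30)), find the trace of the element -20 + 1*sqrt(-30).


Tr(a + b*sqrt(d)) = (a + b*sqrt(d)) + (a - b*sqrt(d)) = 2a
= 2 * (-20)
= -40

-40


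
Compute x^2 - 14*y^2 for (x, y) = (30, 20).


x^2 - d*y^2
= 30^2 - 14*20^2
= 900 - 5600
= -4700

-4700


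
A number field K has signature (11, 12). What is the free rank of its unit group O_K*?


By Dirichlet's unit theorem:
rank = r1 + r2 - 1
= 11 + 12 - 1
= 22

22


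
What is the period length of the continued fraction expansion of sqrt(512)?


Run the CF algorithm for sqrt(512).
a_0 = floor(sqrt(512)) = 22; set m_0=0, q_0=1.
Recurrence: m' = q*a - m,  q' = (d - m'^2)/q,  a' = floor((a_0 + m')/q').
  step 1: m=22, q=28, a=1
  step 2: m=6, q=17, a=1
  step 3: m=11, q=23, a=1
  step 4: m=12, q=16, a=2
  step 5: m=20, q=7, a=6
  step 6: m=22, q=4, a=11
  step 7: m=22, q=7, a=6
  step 8: m=20, q=16, a=2
  step 9: m=12, q=23, a=1
  step 10: m=11, q=17, a=1
  step 11: m=6, q=28, a=1
  step 12: m=22, q=1, a=44
a_12 = 2*a_0 = 44, so the period closes here.
sqrt(512) = [22; 1, 1, 1, 2, 6, 11, 6, 2, 1, 1, 1, 44]
Period length = 12

12


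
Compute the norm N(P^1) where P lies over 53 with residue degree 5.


N(P^a) = p^(a*f)
= 53^(1*5)
= 53^5
= 418195493

418195493


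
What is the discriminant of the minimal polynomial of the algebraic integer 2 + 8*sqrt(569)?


The element 2 + 8*sqrt(569) has minimal polynomial:
x^2 - 4*x - 36412
Discriminant = (-4)^2 - 4*(-36412)
= 16 + 145648
= 145664

145664


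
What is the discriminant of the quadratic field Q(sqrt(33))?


For K = Q(sqrt(d)) with d squarefree: disc(K) = d if d = 1 mod 4, and disc(K) = 4d if d = 2 or 3 mod 4.
Here d = 33, and d mod 4 = 1.
d = 1 mod 4 (O_K = Z[(1+sqrt(d))/2]), so disc(K) = d = 33

33


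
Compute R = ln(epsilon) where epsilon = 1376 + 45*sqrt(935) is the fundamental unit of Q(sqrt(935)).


epsilon = 1376 + 45*sqrt(935)
= 2751.9996
R = ln(2751.9996)
= 7.9201

7.9201


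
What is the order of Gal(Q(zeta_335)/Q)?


|Gal(Q(zeta_335)/Q)| = phi(335)
= 264

264


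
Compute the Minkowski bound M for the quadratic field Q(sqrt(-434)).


d = -434, d mod 4 = 2, so disc(K) = 4d = -1736; |disc(K)| = 1736
Imaginary quadratic field, so n = 2, s = r2 = 1, r1 = 0
M = (n!/n^n) * (4/pi)^s * sqrt(|disc(K)|) = (2!/2^2) * (4/pi)^1 * sqrt(1736)
= 0.5 * 1.273240 * 41.665333
= 26.5250

26.5250


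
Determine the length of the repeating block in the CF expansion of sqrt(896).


Run the CF algorithm for sqrt(896).
a_0 = floor(sqrt(896)) = 29; set m_0=0, q_0=1.
Recurrence: m' = q*a - m,  q' = (d - m'^2)/q,  a' = floor((a_0 + m')/q').
  step 1: m=29, q=55, a=1
  step 2: m=26, q=4, a=13
  step 3: m=26, q=55, a=1
  step 4: m=29, q=1, a=58
a_4 = 2*a_0 = 58, so the period closes here.
sqrt(896) = [29; 1, 13, 1, 58]
Period length = 4

4
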